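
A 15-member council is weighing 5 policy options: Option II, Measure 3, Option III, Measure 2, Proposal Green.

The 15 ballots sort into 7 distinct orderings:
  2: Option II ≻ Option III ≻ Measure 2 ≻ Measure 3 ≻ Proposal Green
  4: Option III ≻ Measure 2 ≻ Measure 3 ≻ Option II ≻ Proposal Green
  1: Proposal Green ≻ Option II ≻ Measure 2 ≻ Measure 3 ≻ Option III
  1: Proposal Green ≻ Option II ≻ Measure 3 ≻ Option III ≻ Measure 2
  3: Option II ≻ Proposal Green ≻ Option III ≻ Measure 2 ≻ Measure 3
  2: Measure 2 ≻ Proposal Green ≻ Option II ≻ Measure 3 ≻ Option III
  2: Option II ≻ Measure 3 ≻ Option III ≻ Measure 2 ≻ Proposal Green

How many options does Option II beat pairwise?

Option II against each rival (15 council members):
Option II vs Measure 3: Option II wins 11–4.
Option II–Option III: Option II 11–4.
Option II vs Measure 2: 9 to 6, Option II.
Option II–Proposal Green: Option II 11–4.
Option II beats Measure 3, Option III, Measure 2, Proposal Green — 4 pairwise wins.

4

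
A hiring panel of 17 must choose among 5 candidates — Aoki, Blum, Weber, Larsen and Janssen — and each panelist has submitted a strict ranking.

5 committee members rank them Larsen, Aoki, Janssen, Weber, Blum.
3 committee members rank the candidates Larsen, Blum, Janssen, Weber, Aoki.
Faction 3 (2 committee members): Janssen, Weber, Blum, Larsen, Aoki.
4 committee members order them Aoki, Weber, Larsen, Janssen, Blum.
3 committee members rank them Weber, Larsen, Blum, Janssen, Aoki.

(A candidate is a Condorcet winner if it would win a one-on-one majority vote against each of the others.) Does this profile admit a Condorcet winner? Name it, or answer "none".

Pairwise majorities:
Aoki–Blum: Aoki 9–8.
Aoki vs Weber: Aoki preferred on 5+4 = 9 ballots; Aoki wins 9–8.
Aoki vs Larsen: Aoki is ranked higher on 4 ballots, Larsen on 13. Larsen wins 13–4.
Aoki vs Janssen: 5+4 = 9 for Aoki, 8 for Janssen — Aoki by 9–8.
Blum–Weber: Weber 14–3.
Blum vs Larsen: Larsen, 15–2.
Blum vs Janssen: Janssen wins 11–6.
Weber vs Larsen: Weber, 9–8.
Weber vs Janssen: 7 to 10, Janssen.
Larsen–Janssen: Larsen 15–2.
Each candidate drops at least one matchup (Aoki loses to Larsen; Blum loses to Aoki; Weber loses to Aoki; Larsen loses to Weber; Janssen loses to Aoki); the cycle Aoki → Weber → Larsen → Aoki rules out a Condorcet winner.

none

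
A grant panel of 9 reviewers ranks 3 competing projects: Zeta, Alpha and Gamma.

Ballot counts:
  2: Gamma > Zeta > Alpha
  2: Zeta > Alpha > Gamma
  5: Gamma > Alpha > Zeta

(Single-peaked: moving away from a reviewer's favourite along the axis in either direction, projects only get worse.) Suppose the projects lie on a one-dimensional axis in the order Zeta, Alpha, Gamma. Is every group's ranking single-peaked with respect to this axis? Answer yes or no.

no

Axis positions: Zeta=1, Alpha=2, Gamma=3.
Group 1: ranking walks positions 3-1-2; Zeta is ranked above Alpha even though Alpha lies between Zeta and the peak Gamma on the axis — preferences dip and rise again. Not single-peaked.
Group 2 (peak Zeta at position 1): ranking walks positions 1-2-3, expanding outward from the peak — single-peaked.
Group 3 (peak Gamma at position 3): ranking walks positions 3-2-1, expanding outward from the peak — single-peaked.
Group 1 violates single-peakedness, so the profile is not single-peaked on this axis.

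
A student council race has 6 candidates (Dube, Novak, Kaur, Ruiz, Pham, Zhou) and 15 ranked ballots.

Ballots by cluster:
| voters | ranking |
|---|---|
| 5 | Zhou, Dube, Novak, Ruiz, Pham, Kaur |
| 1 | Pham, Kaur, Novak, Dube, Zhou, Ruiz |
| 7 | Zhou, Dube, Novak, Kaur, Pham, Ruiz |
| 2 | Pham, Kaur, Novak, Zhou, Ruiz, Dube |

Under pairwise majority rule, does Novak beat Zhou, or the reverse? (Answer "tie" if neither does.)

Ballots ranking Novak above Zhou: 1 + 2 = 3.
Ballots ranking Zhou above Novak: 15 − 3 = 12.
Zhou wins the head-to-head 12–3.

Zhou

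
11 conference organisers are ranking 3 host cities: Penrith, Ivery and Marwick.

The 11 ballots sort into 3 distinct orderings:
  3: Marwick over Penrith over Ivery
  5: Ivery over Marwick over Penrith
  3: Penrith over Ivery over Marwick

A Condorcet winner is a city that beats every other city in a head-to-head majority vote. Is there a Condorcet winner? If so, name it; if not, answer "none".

none

Head-to-head results (11 organisers):
Penrith vs Ivery: Penrith wins 6–5.
Penrith vs Marwick: 3 for Penrith, 8 for Marwick — Marwick by 8–3.
Ivery vs Marwick: Ivery wins 8–3.
Every city loses at least once (Penrith loses to Marwick; Ivery loses to Penrith; Marwick loses to Ivery). The majority relation contains the cycle Penrith beats Ivery beats Marwick beats Penrith, so there is no Condorcet winner.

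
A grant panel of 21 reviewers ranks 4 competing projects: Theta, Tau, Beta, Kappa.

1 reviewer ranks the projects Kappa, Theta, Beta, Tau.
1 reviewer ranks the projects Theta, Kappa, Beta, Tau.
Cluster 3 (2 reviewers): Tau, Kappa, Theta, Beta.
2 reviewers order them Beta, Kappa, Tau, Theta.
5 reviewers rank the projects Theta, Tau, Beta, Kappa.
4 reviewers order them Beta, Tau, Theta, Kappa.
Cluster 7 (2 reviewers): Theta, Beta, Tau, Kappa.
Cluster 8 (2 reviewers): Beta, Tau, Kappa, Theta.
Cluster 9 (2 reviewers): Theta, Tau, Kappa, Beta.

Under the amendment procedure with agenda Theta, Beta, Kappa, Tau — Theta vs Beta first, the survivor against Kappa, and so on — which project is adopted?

Round 1: Theta vs Beta — 13–8, Theta advances.
Round 2: Theta vs Kappa — 14–7, Theta advances.
Round 3: Theta vs Tau — 11–10, Theta advances.
The agenda winner is Theta.

Theta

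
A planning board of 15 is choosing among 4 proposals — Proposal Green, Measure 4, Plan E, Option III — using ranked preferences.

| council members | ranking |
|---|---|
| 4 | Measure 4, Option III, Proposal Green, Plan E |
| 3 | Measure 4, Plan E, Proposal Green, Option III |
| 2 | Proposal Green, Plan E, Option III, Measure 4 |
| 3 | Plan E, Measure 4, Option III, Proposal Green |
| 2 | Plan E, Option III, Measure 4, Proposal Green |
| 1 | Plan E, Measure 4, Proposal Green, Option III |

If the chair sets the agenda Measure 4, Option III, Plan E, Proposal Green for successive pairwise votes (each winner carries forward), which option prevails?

Round 1: Measure 4 vs Option III — 11–4, Measure 4 advances.
Round 2: Measure 4 vs Plan E — 7–8, Plan E advances.
Round 3: Plan E vs Proposal Green — 9–6, Plan E advances.
The agenda winner is Plan E.

Plan E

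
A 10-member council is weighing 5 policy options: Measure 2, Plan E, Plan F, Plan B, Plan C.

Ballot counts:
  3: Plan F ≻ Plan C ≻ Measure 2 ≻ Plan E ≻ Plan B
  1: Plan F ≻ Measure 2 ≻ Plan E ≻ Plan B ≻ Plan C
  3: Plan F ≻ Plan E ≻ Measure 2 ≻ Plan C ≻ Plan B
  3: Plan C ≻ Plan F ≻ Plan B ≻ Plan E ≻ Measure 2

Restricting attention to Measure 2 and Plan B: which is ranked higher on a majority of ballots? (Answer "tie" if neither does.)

Measure 2

Ballots ranking Measure 2 above Plan B: 3 + 1 + 3 = 7.
Ballots ranking Plan B above Measure 2: 10 − 7 = 3.
Measure 2 wins the head-to-head 7–3.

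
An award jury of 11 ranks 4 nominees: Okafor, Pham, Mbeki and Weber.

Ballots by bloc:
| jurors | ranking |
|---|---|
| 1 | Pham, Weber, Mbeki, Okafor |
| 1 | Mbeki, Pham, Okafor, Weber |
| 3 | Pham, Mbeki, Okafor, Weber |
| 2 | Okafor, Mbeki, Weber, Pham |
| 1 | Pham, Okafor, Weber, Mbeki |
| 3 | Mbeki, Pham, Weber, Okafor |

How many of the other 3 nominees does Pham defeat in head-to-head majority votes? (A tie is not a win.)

2

Pham against each rival (11 jurors):
Pham vs Okafor: Pham wins 9–2.
Pham vs Mbeki: Pham is ranked higher on 1+3+1 = 5 ballots, Mbeki on 6. Mbeki wins 6–5.
Pham vs Weber: Pham is ranked higher on 1+1+3+1+3 = 9 ballots, Weber on 2. Pham wins 9–2.
Pham beats Okafor, Weber; loses to Mbeki — 2 pairwise wins.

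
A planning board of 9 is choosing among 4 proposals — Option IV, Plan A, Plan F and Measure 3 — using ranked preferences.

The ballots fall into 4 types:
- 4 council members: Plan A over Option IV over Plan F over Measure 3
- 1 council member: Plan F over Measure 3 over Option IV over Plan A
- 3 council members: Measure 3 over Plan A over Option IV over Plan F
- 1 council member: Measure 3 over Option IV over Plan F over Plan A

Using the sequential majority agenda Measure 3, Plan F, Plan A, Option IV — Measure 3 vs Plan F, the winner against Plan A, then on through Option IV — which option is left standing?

Round 1: Measure 3 vs Plan F — 4–5, Plan F advances.
Round 2: Plan F vs Plan A — 2–7, Plan A advances.
Round 3: Plan A vs Option IV — 7–2, Plan A advances.
Plan A survives the agenda.

Plan A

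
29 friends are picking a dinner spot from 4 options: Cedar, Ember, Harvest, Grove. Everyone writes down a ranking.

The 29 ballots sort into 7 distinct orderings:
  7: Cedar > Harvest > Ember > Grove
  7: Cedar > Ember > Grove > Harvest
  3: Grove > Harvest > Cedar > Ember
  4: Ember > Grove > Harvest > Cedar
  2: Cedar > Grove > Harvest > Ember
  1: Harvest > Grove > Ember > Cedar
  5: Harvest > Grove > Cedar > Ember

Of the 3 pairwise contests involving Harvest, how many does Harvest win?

1

Harvest against each rival (29 friends):
Harvest vs Cedar: 3+4+1+5 = 13 for Harvest, 16 for Cedar — Cedar by 16–13.
Harvest vs Ember: Harvest, 18–11.
Harvest vs Grove: 7+1+5 = 13 for Harvest, 16 for Grove — Grove by 16–13.
Harvest beats Ember; loses to Cedar, Grove — 1 pairwise win.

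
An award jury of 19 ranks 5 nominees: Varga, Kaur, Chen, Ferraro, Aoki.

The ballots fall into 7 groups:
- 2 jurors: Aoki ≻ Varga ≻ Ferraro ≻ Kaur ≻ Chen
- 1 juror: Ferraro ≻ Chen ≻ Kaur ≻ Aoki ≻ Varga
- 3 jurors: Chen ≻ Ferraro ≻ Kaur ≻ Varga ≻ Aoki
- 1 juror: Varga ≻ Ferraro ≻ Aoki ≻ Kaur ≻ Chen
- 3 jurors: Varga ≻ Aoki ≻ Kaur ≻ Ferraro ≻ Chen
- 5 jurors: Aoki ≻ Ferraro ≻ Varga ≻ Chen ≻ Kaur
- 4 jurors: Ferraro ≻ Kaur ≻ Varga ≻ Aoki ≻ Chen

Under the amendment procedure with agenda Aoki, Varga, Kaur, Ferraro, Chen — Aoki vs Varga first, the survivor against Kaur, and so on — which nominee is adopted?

Round 1: Aoki vs Varga — 8–11, Varga advances.
Round 2: Varga vs Kaur — 11–8, Varga advances.
Round 3: Varga vs Ferraro — 6–13, Ferraro advances.
Round 4: Ferraro vs Chen — 16–3, Ferraro advances.
Ferraro survives the agenda.

Ferraro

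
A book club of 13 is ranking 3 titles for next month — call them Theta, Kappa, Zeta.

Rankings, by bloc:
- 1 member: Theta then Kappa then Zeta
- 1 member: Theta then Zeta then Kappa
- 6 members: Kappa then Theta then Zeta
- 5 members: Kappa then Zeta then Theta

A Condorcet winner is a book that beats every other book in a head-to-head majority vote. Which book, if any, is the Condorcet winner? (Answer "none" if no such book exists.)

Kappa

Check each pair by majority over 13 ballots:
Theta–Kappa: Kappa 11–2.
Theta vs Zeta: Theta, 8–5.
Kappa–Zeta: Kappa 12–1.
Kappa beats each of Theta, Zeta — Kappa is the Condorcet winner.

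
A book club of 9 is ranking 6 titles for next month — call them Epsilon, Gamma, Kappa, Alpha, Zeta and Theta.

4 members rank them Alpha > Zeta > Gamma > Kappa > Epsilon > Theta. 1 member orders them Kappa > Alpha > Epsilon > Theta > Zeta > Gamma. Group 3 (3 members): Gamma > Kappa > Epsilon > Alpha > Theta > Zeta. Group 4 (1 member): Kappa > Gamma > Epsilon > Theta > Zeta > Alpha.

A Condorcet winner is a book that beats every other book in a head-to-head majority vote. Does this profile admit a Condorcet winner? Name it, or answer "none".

Check each pair by majority over 9 ballots:
Epsilon–Gamma: Gamma 8–1.
Epsilon–Kappa: Kappa 9–0.
Epsilon vs Alpha: Alpha, 5–4.
Epsilon–Zeta: Epsilon 5–4.
Epsilon vs Theta: Epsilon wins 9–0.
Gamma vs Kappa: Gamma wins 7–2.
Gamma–Alpha: Alpha 5–4.
Gamma vs Zeta: Zeta, 5–4.
Gamma vs Theta: Gamma, 8–1.
Kappa vs Alpha: Kappa, 5–4.
Kappa vs Zeta: Kappa wins 5–4.
Kappa vs Theta: Kappa wins 9–0.
Alpha vs Zeta: Alpha wins 8–1.
Alpha vs Theta: Alpha wins 8–1.
Zeta vs Theta: Theta wins 5–4.
Each book drops at least one matchup (Epsilon loses to Gamma; Gamma loses to Alpha; Kappa loses to Gamma; Alpha loses to Kappa; Zeta loses to Epsilon; Theta loses to Epsilon); the cycle Epsilon → Zeta → Gamma → Epsilon rules out a Condorcet winner.

none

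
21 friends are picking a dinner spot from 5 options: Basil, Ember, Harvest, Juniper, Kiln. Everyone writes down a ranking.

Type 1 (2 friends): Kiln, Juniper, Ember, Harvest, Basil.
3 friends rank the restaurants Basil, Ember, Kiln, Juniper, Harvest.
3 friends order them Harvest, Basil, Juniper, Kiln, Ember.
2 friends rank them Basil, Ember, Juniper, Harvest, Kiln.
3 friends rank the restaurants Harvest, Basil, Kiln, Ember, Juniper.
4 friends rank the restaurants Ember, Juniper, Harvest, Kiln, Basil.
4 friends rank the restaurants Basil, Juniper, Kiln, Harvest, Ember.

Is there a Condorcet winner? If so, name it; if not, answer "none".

Pairwise majorities:
Basil vs Ember: Basil is ranked higher on 3+3+2+3+4 = 15 ballots, Ember on 6. Basil wins 15–6.
Basil vs Harvest: Basil is ranked higher on 3+2+4 = 9 ballots, Harvest on 12. Harvest wins 12–9.
Basil vs Juniper: Basil preferred on 3+3+2+3+4 = 15 ballots; Basil wins 15–6.
Basil vs Kiln: Basil is ranked higher on 3+3+2+3+4 = 15 ballots, Kiln on 6. Basil wins 15–6.
Ember vs Harvest: Ember is ranked higher on 2+3+2+4 = 11 ballots, Harvest on 10. Ember wins 11–10.
Ember vs Juniper: Ember preferred on 3+2+3+4 = 12 ballots; Ember wins 12–9.
Ember vs Kiln: 3+2+4 = 9 for Ember, 12 for Kiln — Kiln by 12–9.
Harvest vs Juniper: 3+3 = 6 for Harvest, 15 for Juniper — Juniper by 15–6.
Harvest vs Kiln: 3+2+3+4 = 12 for Harvest, 9 for Kiln — Harvest by 12–9.
Juniper vs Kiln: 3+2+4+4 = 13 for Juniper, 8 for Kiln — Juniper by 13–8.
Every restaurant loses at least once (Basil loses to Harvest; Ember loses to Basil; Harvest loses to Ember; Juniper loses to Basil; Kiln loses to Basil). The majority relation contains the cycle Basil > Ember > Harvest > Basil, so there is no Condorcet winner.

none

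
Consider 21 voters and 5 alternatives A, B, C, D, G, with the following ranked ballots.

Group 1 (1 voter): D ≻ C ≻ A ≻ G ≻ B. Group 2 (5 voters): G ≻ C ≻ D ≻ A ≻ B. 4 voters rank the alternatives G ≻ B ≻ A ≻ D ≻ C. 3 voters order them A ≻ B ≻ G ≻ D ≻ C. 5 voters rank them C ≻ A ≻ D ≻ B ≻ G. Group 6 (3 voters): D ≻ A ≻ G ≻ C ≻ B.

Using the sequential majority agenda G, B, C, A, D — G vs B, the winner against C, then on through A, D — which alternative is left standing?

Round 1: G vs B — 13–8, G advances.
Round 2: G vs C — 15–6, G advances.
Round 3: G vs A — 9–12, A advances.
Round 4: A vs D — 12–9, A advances.
The agenda winner is A.

A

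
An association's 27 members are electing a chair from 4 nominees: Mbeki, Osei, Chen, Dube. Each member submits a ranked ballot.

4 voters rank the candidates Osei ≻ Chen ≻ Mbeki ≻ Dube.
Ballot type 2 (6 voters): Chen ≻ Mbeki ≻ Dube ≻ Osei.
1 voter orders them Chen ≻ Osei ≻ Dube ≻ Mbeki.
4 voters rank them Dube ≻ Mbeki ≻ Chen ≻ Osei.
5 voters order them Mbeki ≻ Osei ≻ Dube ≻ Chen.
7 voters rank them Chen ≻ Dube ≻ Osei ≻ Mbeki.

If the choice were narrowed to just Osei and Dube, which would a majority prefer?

Ballots ranking Osei above Dube: 4 + 1 + 5 = 10.
Ballots ranking Dube above Osei: 27 − 10 = 17.
Dube wins the head-to-head 17–10.

Dube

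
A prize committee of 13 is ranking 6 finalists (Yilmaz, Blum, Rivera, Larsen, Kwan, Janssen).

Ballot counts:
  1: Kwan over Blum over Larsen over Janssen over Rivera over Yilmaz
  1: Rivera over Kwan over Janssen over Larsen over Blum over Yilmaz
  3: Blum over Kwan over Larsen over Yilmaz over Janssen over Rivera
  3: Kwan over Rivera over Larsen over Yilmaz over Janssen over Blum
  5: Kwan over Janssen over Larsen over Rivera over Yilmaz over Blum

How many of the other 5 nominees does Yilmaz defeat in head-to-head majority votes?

Yilmaz against each rival (13 jurors):
Yilmaz vs Blum: 8 to 5, Yilmaz.
Yilmaz vs Rivera: Rivera, 10–3.
Yilmaz–Larsen: Larsen 13–0.
Yilmaz–Kwan: Kwan 13–0.
Yilmaz–Janssen: Janssen 7–6.
Yilmaz beats Blum; loses to Rivera, Larsen, Kwan, Janssen — 1 pairwise win.

1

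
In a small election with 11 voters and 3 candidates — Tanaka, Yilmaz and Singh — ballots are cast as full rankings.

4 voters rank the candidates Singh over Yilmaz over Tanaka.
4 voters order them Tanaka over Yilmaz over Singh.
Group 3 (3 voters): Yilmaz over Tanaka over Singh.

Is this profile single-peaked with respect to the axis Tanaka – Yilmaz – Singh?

Axis positions: Tanaka=1, Yilmaz=2, Singh=3.
Group 1 (peak Singh at position 3): ranking walks positions 3-2-1, expanding outward from the peak — single-peaked.
Group 2 (peak Tanaka at position 1): ranking walks positions 1-2-3, expanding outward from the peak — single-peaked.
Group 3 (peak Yilmaz at position 2): ranking walks positions 2-1-3, expanding outward from the peak — single-peaked.
Every ranking is single-peaked on this axis.

yes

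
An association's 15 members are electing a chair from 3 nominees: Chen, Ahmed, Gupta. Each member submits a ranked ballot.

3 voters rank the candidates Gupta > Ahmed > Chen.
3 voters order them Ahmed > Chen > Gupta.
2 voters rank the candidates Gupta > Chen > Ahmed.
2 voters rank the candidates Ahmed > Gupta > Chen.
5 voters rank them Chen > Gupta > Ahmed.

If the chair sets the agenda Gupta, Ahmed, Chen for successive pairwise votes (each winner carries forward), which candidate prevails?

Round 1: Gupta vs Ahmed — 10–5, Gupta advances.
Round 2: Gupta vs Chen — 7–8, Chen advances.
Chen survives the agenda.

Chen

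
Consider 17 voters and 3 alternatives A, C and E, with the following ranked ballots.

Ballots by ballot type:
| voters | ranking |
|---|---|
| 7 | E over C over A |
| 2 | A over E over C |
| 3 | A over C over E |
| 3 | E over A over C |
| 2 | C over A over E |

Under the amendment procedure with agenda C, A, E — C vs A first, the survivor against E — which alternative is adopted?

Round 1: C vs A — 9–8, C advances.
Round 2: C vs E — 5–12, E advances.
The agenda winner is E.

E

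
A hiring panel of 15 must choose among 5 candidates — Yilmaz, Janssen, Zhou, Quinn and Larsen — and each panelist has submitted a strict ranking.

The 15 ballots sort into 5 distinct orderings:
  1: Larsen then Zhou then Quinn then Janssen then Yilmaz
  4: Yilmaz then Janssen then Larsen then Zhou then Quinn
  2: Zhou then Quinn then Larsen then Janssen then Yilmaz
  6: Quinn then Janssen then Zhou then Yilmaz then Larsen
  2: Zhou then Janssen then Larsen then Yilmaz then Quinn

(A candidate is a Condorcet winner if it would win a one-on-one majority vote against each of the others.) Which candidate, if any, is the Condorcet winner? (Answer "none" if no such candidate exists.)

Head-to-head results (15 committee members):
Yilmaz vs Janssen: Yilmaz is ranked higher on 4 ballots, Janssen on 11. Janssen wins 11–4.
Yilmaz vs Zhou: Zhou, 11–4.
Yilmaz vs Quinn: Quinn wins 9–6.
Yilmaz–Larsen: Yilmaz 10–5.
Janssen vs Zhou: Janssen is ranked higher on 4+6 = 10 ballots, Zhou on 5. Janssen wins 10–5.
Janssen vs Quinn: Quinn wins 9–6.
Janssen vs Larsen: 4+6+2 = 12 for Janssen, 3 for Larsen — Janssen by 12–3.
Zhou–Quinn: Zhou 9–6.
Zhou–Larsen: Zhou 10–5.
Quinn vs Larsen: 2+6 = 8 for Quinn, 7 for Larsen — Quinn by 8–7.
Every candidate loses at least once (Yilmaz loses to Janssen; Janssen loses to Quinn; Zhou loses to Janssen; Quinn loses to Zhou; Larsen loses to Yilmaz). The majority relation contains the cycle Janssen beats Zhou beats Quinn beats Janssen, so there is no Condorcet winner.

none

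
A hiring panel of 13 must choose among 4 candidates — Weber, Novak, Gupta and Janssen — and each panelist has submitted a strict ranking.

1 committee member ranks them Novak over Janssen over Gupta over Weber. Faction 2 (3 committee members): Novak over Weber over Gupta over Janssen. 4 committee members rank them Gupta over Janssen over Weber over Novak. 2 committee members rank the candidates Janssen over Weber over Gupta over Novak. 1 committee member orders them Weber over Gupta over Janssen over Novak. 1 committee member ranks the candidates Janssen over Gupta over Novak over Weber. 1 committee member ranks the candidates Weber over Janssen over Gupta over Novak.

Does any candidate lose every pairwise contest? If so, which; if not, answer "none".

Head-to-head results (13 committee members):
Weber vs Novak: Weber wins 8–5.
Weber vs Gupta: 3+2+1+1 = 7 for Weber, 6 for Gupta — Weber by 7–6.
Weber vs Janssen: 5 to 8, Janssen.
Novak vs Gupta: 1+3 = 4 for Novak, 9 for Gupta — Gupta by 9–4.
Novak vs Janssen: Janssen, 9–4.
Gupta vs Janssen: 3+4+1 = 8 for Gupta, 5 for Janssen — Gupta by 8–5.
Only Novak has no wins; Novak is the Condorcet loser.

Novak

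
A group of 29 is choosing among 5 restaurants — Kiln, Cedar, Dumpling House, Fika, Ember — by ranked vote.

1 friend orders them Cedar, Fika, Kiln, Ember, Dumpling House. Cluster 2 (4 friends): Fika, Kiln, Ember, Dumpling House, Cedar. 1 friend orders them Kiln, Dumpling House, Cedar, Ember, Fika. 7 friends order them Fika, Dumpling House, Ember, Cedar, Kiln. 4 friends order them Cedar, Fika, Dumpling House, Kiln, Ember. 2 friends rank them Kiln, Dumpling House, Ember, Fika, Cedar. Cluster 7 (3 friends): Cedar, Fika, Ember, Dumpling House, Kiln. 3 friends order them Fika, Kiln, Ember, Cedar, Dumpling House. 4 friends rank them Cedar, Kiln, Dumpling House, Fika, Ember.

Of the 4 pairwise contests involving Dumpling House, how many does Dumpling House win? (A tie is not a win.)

Dumpling House against each rival (29 friends):
Dumpling House vs Kiln: Dumpling House is ranked higher on 7+4+3 = 14 ballots, Kiln on 15. Kiln wins 15–14.
Dumpling House vs Cedar: Cedar, 15–14.
Dumpling House vs Fika: Dumpling House is ranked higher on 1+2+4 = 7 ballots, Fika on 22. Fika wins 22–7.
Dumpling House vs Ember: Dumpling House preferred on 1+7+4+2+4 = 18 ballots; Dumpling House wins 18–11.
Dumpling House beats Ember; loses to Kiln, Cedar, Fika — 1 pairwise win.

1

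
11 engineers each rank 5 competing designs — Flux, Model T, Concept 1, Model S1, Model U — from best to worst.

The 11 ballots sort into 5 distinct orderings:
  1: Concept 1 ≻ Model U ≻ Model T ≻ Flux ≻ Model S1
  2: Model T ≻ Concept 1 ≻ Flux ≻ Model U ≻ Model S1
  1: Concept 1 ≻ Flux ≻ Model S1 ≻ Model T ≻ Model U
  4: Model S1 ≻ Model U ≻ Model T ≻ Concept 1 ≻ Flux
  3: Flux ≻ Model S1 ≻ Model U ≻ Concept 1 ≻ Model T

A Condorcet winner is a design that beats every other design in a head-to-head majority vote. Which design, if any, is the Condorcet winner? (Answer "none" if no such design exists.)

none

Head-to-head results (11 engineers):
Flux vs Model T: 4 to 7, Model T.
Flux vs Concept 1: 3 for Flux, 8 for Concept 1 — Concept 1 by 8–3.
Flux vs Model S1: Flux, 7–4.
Flux vs Model U: Flux is ranked higher on 2+1+3 = 6 ballots, Model U on 5. Flux wins 6–5.
Model T vs Concept 1: Model T, 6–5.
Model T vs Model S1: Model T is ranked higher on 1+2 = 3 ballots, Model S1 on 8. Model S1 wins 8–3.
Model T–Model U: Model U 8–3.
Concept 1–Model S1: Model S1 7–4.
Concept 1 vs Model U: Model U, 7–4.
Model S1 vs Model U: 1+4+3 = 8 for Model S1, 3 for Model U — Model S1 by 8–3.
No design is unbeaten: Flux loses to Model T; Model T loses to Model S1; Concept 1 loses to Model T; Model S1 loses to Flux; Model U loses to Flux. In particular Flux beats Model S1 beats Model T beats Flux is a majority cycle — no Condorcet winner exists.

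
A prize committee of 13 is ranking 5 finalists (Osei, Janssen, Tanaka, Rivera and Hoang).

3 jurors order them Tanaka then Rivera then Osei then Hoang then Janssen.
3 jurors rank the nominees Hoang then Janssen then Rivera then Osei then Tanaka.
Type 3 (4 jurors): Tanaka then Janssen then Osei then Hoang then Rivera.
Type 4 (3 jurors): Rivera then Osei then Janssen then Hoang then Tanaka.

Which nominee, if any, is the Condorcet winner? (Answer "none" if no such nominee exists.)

Tanaka

Check each pair by majority over 13 ballots:
Osei–Janssen: Janssen 7–6.
Osei–Tanaka: Tanaka 7–6.
Osei–Rivera: Rivera 9–4.
Osei–Hoang: Osei 10–3.
Janssen–Tanaka: Tanaka 7–6.
Janssen vs Rivera: Janssen, 7–6.
Janssen vs Hoang: Janssen wins 7–6.
Tanaka vs Rivera: Tanaka wins 7–6.
Tanaka vs Hoang: Tanaka wins 7–6.
Rivera vs Hoang: Hoang, 7–6.
Tanaka defeats every rival head-to-head and is the Condorcet winner.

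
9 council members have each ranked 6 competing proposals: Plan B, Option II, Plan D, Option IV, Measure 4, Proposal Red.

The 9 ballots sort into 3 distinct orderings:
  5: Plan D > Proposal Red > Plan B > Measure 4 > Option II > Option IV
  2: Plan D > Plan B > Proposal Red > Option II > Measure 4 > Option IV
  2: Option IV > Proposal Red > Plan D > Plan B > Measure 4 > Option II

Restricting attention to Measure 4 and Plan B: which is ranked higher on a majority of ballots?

Plan B

No ballot ranks Measure 4 above Plan B: 0.
Ballots ranking Plan B above Measure 4: 9 − 0 = 9.
Plan B wins the head-to-head 9–0.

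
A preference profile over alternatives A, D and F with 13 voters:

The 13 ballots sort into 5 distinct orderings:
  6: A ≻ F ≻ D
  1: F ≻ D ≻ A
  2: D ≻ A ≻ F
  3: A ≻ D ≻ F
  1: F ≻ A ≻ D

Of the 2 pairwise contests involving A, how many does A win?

A against each rival (13 voters):
A vs D: A is ranked higher on 6+3+1 = 10 ballots, D on 3. A wins 10–3.
A vs F: A, 11–2.
A beats D, F — 2 pairwise wins.

2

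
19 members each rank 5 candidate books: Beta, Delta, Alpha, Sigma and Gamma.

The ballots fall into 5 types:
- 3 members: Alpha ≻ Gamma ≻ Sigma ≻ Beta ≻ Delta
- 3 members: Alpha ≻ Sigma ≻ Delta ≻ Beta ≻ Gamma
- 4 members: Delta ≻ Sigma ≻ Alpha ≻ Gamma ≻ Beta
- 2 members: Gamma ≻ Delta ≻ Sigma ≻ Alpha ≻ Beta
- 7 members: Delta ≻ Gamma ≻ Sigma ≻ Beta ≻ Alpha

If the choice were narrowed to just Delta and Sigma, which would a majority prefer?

Ballots ranking Delta above Sigma: 4 + 2 + 7 = 13.
Ballots ranking Sigma above Delta: 19 − 13 = 6.
Delta wins the head-to-head 13–6.

Delta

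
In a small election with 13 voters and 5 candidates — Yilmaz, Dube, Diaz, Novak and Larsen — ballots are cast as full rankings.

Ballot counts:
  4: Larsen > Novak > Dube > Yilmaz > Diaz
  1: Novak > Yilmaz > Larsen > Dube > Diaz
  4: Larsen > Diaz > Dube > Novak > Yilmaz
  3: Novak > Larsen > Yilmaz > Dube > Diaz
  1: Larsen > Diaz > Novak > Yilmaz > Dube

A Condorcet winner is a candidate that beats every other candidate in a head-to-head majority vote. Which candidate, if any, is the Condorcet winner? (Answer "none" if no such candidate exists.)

Head-to-head results (13 voters):
Yilmaz vs Dube: 1+3+1 = 5 for Yilmaz, 8 for Dube — Dube by 8–5.
Yilmaz vs Diaz: 4+1+3 = 8 for Yilmaz, 5 for Diaz — Yilmaz by 8–5.
Yilmaz vs Novak: 0 to 13, Novak.
Yilmaz vs Larsen: 1 to 12, Larsen.
Dube vs Diaz: Dube is ranked higher on 4+1+3 = 8 ballots, Diaz on 5. Dube wins 8–5.
Dube vs Novak: Dube preferred on 4 ballots; Novak wins 9–4.
Dube vs Larsen: 0 to 13, Larsen.
Diaz vs Novak: 4+1 = 5 for Diaz, 8 for Novak — Novak by 8–5.
Diaz vs Larsen: Diaz is ranked higher on 0 ballots, Larsen on 13. Larsen wins 13–0.
Novak vs Larsen: Novak preferred on 1+3 = 4 ballots; Larsen wins 9–4.
Only Larsen has no losses; Larsen is the Condorcet winner.

Larsen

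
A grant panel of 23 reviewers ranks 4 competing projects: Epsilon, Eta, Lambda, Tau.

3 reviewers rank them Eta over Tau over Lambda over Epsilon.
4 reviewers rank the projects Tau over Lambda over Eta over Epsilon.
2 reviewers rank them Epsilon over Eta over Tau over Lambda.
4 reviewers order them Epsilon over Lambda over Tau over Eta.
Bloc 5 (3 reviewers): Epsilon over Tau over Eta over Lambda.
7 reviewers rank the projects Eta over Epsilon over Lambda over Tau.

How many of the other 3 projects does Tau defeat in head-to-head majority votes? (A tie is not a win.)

Tau against each rival (23 reviewers):
Tau vs Epsilon: 7 to 16, Epsilon.
Tau vs Eta: Tau is ranked higher on 4+4+3 = 11 ballots, Eta on 12. Eta wins 12–11.
Tau vs Lambda: Tau preferred on 3+4+2+3 = 12 ballots; Tau wins 12–11.
Tau beats Lambda; loses to Epsilon, Eta — 1 pairwise win.

1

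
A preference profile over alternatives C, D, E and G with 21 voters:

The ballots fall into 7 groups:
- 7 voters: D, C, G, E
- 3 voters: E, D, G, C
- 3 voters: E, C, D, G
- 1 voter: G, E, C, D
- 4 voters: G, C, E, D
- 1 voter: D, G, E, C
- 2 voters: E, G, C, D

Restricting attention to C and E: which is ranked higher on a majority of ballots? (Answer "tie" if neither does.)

Ballots ranking C above E: 7 + 4 = 11.
Ballots ranking E above C: 21 − 11 = 10.
C wins the head-to-head 11–10.

C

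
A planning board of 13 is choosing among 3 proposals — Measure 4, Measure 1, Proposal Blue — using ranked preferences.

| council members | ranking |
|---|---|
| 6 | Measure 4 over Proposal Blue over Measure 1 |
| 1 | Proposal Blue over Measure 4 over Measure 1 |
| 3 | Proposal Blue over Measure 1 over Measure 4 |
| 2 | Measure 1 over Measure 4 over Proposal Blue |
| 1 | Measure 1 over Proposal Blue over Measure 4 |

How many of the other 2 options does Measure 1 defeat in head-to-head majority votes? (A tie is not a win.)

Measure 1 against each rival (13 council members):
Measure 1 vs Measure 4: Measure 4, 7–6.
Measure 1 vs Proposal Blue: Measure 1 preferred on 2+1 = 3 ballots; Proposal Blue wins 10–3.
Measure 1 beats no one; loses to Measure 4, Proposal Blue — 0 pairwise wins.

0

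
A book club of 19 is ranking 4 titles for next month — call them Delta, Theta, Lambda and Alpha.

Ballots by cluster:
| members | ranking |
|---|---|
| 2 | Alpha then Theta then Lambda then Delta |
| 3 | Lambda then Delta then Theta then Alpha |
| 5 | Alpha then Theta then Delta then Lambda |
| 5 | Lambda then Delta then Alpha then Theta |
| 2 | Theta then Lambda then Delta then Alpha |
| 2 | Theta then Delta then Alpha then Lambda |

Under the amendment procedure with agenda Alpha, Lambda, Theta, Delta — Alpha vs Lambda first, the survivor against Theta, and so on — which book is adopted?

Round 1: Alpha vs Lambda — 9–10, Lambda advances.
Round 2: Lambda vs Theta — 8–11, Theta advances.
Round 3: Theta vs Delta — 11–8, Theta advances.
The agenda winner is Theta.

Theta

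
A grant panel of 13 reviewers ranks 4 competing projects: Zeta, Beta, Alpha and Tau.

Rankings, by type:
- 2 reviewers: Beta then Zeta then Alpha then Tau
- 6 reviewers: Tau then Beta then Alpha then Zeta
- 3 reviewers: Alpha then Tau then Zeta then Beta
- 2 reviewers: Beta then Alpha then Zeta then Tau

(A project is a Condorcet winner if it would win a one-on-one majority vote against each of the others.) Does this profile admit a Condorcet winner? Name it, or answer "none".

none

Pairwise majorities:
Zeta vs Beta: Zeta is ranked higher on 3 ballots, Beta on 10. Beta wins 10–3.
Zeta vs Alpha: Zeta preferred on 2 ballots; Alpha wins 11–2.
Zeta vs Tau: 2+2 = 4 for Zeta, 9 for Tau — Tau by 9–4.
Beta vs Alpha: 10 to 3, Beta.
Beta vs Tau: 4 to 9, Tau.
Alpha vs Tau: Alpha preferred on 2+3+2 = 7 ballots; Alpha wins 7–6.
No project is unbeaten: Zeta loses to Beta; Beta loses to Tau; Alpha loses to Beta; Tau loses to Alpha. In particular Beta beats Alpha beats Tau beats Beta is a majority cycle — no Condorcet winner exists.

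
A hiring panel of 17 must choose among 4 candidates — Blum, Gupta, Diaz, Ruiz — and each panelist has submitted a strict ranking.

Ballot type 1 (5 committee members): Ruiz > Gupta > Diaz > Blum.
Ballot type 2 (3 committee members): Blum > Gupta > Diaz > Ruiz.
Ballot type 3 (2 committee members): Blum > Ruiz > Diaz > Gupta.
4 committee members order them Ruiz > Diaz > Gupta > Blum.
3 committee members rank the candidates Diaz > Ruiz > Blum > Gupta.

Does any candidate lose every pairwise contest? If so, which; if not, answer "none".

Head-to-head results (17 committee members):
Blum vs Gupta: 8 to 9, Gupta.
Blum vs Diaz: Diaz wins 12–5.
Blum vs Ruiz: 3+2 = 5 for Blum, 12 for Ruiz — Ruiz by 12–5.
Gupta vs Diaz: Diaz, 9–8.
Gupta vs Ruiz: 3 to 14, Ruiz.
Diaz vs Ruiz: 6 to 11, Ruiz.
Blum is beaten in every head-to-head and is the Condorcet loser.

Blum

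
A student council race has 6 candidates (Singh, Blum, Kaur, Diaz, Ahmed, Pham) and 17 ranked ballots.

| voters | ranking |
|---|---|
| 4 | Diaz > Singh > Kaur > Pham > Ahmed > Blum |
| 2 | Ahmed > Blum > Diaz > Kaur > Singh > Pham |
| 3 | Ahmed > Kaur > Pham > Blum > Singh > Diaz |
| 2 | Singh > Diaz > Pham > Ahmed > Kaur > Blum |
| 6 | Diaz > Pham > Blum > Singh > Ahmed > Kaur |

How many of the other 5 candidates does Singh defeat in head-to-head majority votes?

2

Singh against each rival (17 voters):
Singh vs Blum: Blum, 11–6.
Singh–Kaur: Singh 12–5.
Singh–Diaz: Diaz 12–5.
Singh vs Ahmed: Singh wins 12–5.
Singh vs Pham: Pham wins 9–8.
Singh beats Kaur, Ahmed; loses to Blum, Diaz, Pham — 2 pairwise wins.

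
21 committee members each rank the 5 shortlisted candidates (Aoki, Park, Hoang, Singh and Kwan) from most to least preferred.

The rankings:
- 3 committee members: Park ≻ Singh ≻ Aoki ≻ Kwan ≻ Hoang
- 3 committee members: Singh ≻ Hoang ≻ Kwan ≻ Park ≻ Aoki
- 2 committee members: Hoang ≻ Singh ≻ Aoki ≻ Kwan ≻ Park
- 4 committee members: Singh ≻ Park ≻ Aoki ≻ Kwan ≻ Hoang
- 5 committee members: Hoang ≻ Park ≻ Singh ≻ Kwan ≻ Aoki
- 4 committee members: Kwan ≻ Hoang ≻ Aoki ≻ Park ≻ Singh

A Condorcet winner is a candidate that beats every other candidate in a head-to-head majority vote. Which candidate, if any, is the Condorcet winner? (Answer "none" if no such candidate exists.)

Check each pair by majority over 21 ballots:
Aoki vs Park: 6 to 15, Park.
Aoki vs Hoang: 3+4 = 7 for Aoki, 14 for Hoang — Hoang by 14–7.
Aoki vs Singh: 4 to 17, Singh.
Aoki vs Kwan: Aoki is ranked higher on 3+2+4 = 9 ballots, Kwan on 12. Kwan wins 12–9.
Park vs Hoang: Park preferred on 3+4 = 7 ballots; Hoang wins 14–7.
Park vs Singh: 12 to 9, Park.
Park vs Kwan: 12 to 9, Park.
Hoang vs Singh: 2+5+4 = 11 for Hoang, 10 for Singh — Hoang by 11–10.
Hoang vs Kwan: Hoang is ranked higher on 3+2+5 = 10 ballots, Kwan on 11. Kwan wins 11–10.
Singh vs Kwan: Singh preferred on 3+3+2+4+5 = 17 ballots; Singh wins 17–4.
Every candidate loses at least once (Aoki loses to Park; Park loses to Hoang; Hoang loses to Kwan; Singh loses to Park; Kwan loses to Park). The majority relation contains the cycle Park → Kwan → Hoang → Park, so there is no Condorcet winner.

none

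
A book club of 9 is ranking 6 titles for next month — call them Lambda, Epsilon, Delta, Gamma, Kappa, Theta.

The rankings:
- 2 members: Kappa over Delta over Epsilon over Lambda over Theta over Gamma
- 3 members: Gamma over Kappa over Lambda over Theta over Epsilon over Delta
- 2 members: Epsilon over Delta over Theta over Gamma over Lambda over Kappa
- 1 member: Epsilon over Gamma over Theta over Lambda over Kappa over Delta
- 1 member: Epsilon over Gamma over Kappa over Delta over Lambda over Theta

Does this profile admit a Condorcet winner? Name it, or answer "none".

Check each pair by majority over 9 ballots:
Lambda vs Epsilon: Epsilon wins 6–3.
Lambda vs Delta: Delta wins 5–4.
Lambda–Gamma: Gamma 7–2.
Lambda–Kappa: Kappa 6–3.
Lambda vs Theta: Lambda wins 6–3.
Epsilon–Delta: Epsilon 7–2.
Epsilon–Gamma: Epsilon 6–3.
Epsilon vs Kappa: Kappa, 5–4.
Epsilon–Theta: Epsilon 6–3.
Delta–Gamma: Gamma 5–4.
Delta vs Kappa: Kappa, 7–2.
Delta vs Theta: Delta, 5–4.
Gamma vs Kappa: Gamma wins 7–2.
Gamma vs Theta: Gamma wins 5–4.
Kappa–Theta: Kappa 6–3.
Every book loses at least once (Lambda loses to Epsilon; Epsilon loses to Kappa; Delta loses to Epsilon; Gamma loses to Epsilon; Kappa loses to Gamma; Theta loses to Lambda). The majority relation contains the cycle Epsilon beats Gamma beats Kappa beats Epsilon, so there is no Condorcet winner.

none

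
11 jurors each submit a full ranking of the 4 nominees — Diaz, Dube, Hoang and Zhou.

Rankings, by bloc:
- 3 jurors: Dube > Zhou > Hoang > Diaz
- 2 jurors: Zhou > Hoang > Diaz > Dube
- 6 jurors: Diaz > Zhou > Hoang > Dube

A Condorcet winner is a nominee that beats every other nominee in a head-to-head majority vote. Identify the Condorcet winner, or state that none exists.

Diaz

Check each pair by majority over 11 ballots:
Diaz vs Dube: Diaz wins 8–3.
Diaz vs Hoang: 6 to 5, Diaz.
Diaz vs Zhou: Diaz preferred on 6 ballots; Diaz wins 6–5.
Dube vs Hoang: Hoang wins 8–3.
Dube vs Zhou: 3 to 8, Zhou.
Hoang vs Zhou: Zhou wins 11–0.
Diaz defeats every rival head-to-head and is the Condorcet winner.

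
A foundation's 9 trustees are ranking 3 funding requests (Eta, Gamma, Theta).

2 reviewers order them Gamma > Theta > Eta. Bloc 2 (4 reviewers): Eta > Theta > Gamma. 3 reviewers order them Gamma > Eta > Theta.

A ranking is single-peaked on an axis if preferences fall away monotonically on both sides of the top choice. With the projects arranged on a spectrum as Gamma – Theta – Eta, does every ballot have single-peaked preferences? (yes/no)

Axis positions: Gamma=1, Theta=2, Eta=3.
Bloc 1 (peak Gamma at position 1): ranking walks positions 1-2-3, expanding outward from the peak — single-peaked.
Bloc 2 (peak Eta at position 3): ranking walks positions 3-2-1, expanding outward from the peak — single-peaked.
Bloc 3: ranking walks positions 1-3-2; Eta is ranked above Theta even though Theta lies between Eta and the peak Gamma on the axis — preferences dip and rise again. Not single-peaked.
Bloc 3 violates single-peakedness, so the profile is not single-peaked on this axis.

no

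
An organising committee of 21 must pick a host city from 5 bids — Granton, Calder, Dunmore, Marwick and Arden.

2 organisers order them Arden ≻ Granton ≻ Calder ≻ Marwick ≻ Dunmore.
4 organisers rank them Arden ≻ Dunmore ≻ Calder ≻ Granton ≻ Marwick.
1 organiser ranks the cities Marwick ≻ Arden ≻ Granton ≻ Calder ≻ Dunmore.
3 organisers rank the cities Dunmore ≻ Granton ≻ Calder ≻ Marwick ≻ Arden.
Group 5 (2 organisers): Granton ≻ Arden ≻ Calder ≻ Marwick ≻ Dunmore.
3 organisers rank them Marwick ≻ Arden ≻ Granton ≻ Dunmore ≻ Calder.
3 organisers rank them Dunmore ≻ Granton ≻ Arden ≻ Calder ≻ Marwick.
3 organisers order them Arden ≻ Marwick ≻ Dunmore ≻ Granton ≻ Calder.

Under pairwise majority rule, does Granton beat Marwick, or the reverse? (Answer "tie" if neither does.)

Ballots ranking Granton above Marwick: 2 + 4 + 3 + 2 + 3 = 14.
Ballots ranking Marwick above Granton: 21 − 14 = 7.
Granton wins the head-to-head 14–7.

Granton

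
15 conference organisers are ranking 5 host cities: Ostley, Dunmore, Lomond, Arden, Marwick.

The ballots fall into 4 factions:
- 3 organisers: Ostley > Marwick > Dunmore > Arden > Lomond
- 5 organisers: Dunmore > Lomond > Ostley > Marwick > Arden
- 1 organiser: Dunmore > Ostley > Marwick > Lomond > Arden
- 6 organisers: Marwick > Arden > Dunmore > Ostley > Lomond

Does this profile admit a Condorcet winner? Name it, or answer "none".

none

Head-to-head results (15 organisers):
Ostley vs Dunmore: Ostley preferred on 3 ballots; Dunmore wins 12–3.
Ostley vs Lomond: Ostley preferred on 3+1+6 = 10 ballots; Ostley wins 10–5.
Ostley vs Arden: Ostley is ranked higher on 3+5+1 = 9 ballots, Arden on 6. Ostley wins 9–6.
Ostley vs Marwick: Ostley preferred on 3+5+1 = 9 ballots; Ostley wins 9–6.
Dunmore vs Lomond: Dunmore is ranked higher on 3+5+1+6 = 15 ballots, Lomond on 0. Dunmore wins 15–0.
Dunmore vs Arden: 3+5+1 = 9 for Dunmore, 6 for Arden — Dunmore by 9–6.
Dunmore vs Marwick: 6 to 9, Marwick.
Lomond vs Arden: 6 to 9, Arden.
Lomond vs Marwick: Lomond is ranked higher on 5 ballots, Marwick on 10. Marwick wins 10–5.
Arden vs Marwick: 0 for Arden, 15 for Marwick — Marwick by 15–0.
Each city drops at least one matchup (Ostley loses to Dunmore; Dunmore loses to Marwick; Lomond loses to Ostley; Arden loses to Ostley; Marwick loses to Ostley); the cycle Ostley > Marwick > Dunmore > Ostley rules out a Condorcet winner.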